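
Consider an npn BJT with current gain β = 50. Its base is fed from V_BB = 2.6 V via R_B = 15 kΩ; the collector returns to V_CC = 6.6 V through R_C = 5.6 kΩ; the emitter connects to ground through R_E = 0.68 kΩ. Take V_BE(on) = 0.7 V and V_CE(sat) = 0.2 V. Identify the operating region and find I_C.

saturation; I_C ≈ 1 mA

Assume active: I_B = (2.6 − 0.7)/(15 + 51×0.68) = 0.0382 mA, I_C = β·I_B = 1.91 mA.
Then V_CE = 6.6 − 1.91×5.6 − 1.95×0.68 = -5.43 V < 0.2 V — the active assumption fails.
Re-solve with V_CE = 0.2 V. KCL at the emitter: V_E/R_E = (V_BB−0.7−V_E)/R_B + (V_CC−0.2−V_E)/R_C, giving V_E = 0.74 V.
I_C = (V_CC − 0.2 − V_E)/R_C = (6.4 − 0.74)/5.6 = 1.01 mA.
Check: I_B = (1.9 − 0.74)/15 = 0.0773 mA, and β·I_B = 3.87 mA > I_C, confirming saturation.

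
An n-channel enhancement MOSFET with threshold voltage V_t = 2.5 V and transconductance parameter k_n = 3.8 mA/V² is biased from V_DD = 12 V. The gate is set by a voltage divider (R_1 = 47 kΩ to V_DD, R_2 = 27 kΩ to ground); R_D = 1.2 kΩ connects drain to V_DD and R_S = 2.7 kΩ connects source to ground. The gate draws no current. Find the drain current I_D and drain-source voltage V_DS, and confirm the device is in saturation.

I_D ≈ 0.5 mA, V_DS ≈ 10 V

V_G = V_DD·R_2/(R_1+R_2) = 12×27/74 = 4.38 V.
Assume saturation: I_D = (k_n/2)(V_GS − V_t)² with V_GS = V_G − I_D·R_S = 4.38 − 2.7·I_D.
Substituting gives 13.9·I_D² − 20.3·I_D + 6.7 = 0, with roots I_D = 0.505 or 0.959 mA.
The root I_D = 0.959 mA gives V_GS = 1.79 V ≤ V_t, so take I_D = 0.505 mA.
Then V_GS = 3.02 V and V_DS = V_DD − I_D(R_D+R_S) = 12 − 0.505×3.9 = 10 V.
Saturation requires V_DS ≥ V_GS − V_t = 0.515 V; 10 ≥ 0.515 ✓.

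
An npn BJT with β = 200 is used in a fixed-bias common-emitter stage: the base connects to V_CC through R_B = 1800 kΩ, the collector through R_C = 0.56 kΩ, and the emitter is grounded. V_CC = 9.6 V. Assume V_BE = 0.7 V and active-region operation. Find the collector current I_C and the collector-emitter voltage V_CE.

I_C ≈ 0.99 mA, V_CE ≈ 9 V

Base loop: V_CC = I_B·R_B + V_BE, so I_B = (9.6 − 0.7)/1800 kΩ = 0.00494 mA.
In the active region I_C = β·I_B = 200 × 0.00494 = 0.989 mA.
Collector loop: V_CE = V_CC − I_C·R_C = 9.6 − 0.989×0.56 = 9.05 V.
Since V_CE = 9.05 V > V_CE(sat) ≈ 0.2 V, the transistor is in the active region as assumed.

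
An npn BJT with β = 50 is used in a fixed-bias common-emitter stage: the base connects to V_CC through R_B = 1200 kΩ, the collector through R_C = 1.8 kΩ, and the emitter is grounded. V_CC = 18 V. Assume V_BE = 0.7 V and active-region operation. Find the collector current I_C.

Base loop: V_CC = I_B·R_B + V_BE, so I_B = (18 − 0.7)/1200 kΩ = 0.0144 mA.
In the active region I_C = β·I_B = 50 × 0.0144 = 0.721 mA.
Collector loop: V_CE = V_CC − I_C·R_C = 18 − 0.721×1.8 = 16.7 V.
Since V_CE = 16.7 V > V_CE(sat) ≈ 0.2 V, the transistor is in the active region as assumed.

I_C ≈ 0.72 mA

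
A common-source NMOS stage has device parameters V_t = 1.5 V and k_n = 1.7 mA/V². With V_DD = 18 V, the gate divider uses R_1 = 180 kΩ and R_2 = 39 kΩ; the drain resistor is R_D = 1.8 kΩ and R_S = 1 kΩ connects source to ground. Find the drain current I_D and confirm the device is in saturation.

V_G = V_DD·R_2/(R_1+R_2) = 18×39/219 = 3.21 V.
Assume saturation: I_D = (k_n/2)(V_GS − V_t)² with V_GS = V_G − I_D·R_S = 3.21 − 1·I_D.
Substituting gives 0.85·I_D² − 3.9·I_D + 2.47 = 0, with roots I_D = 0.76 or 3.83 mA.
The root I_D = 3.83 mA gives V_GS = -0.622 V ≤ V_t, so take I_D = 0.76 mA.
Then V_GS = 2.45 V and V_DS = V_DD − I_D(R_D+R_S) = 18 − 0.76×2.8 = 15.9 V.
Saturation requires V_DS ≥ V_GS − V_t = 0.946 V; 15.9 ≥ 0.946 ✓.

I_D ≈ 0.76 mA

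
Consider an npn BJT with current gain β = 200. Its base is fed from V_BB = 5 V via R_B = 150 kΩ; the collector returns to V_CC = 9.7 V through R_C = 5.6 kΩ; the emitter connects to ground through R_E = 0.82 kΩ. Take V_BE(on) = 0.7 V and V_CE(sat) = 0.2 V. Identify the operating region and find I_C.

Assume active: I_B = (5 − 0.7)/(150 + 201×0.82) = 0.0137 mA, I_C = β·I_B = 2.73 mA.
Then V_CE = 9.7 − 2.73×5.6 − 2.75×0.82 = -7.85 V < 0.2 V — the active assumption fails.
Re-solve with V_CE = 0.2 V. KCL at the emitter: V_E/R_E = (V_BB−0.7−V_E)/R_B + (V_CC−0.2−V_E)/R_C, giving V_E = 1.23 V.
I_C = (V_CC − 0.2 − V_E)/R_C = (9.5 − 1.23)/5.6 = 1.48 mA.
Check: I_B = (4.3 − 1.23)/150 = 0.0205 mA, and β·I_B = 4.1 mA > I_C, confirming saturation.

saturation; I_C ≈ 1.5 mA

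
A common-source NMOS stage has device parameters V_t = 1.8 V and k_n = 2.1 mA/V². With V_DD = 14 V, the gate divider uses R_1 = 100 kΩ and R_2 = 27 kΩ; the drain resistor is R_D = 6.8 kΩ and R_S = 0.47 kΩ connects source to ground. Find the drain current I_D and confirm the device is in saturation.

V_G = V_DD·R_2/(R_1+R_2) = 14×27/127 = 2.98 V.
Assume saturation: I_D = (k_n/2)(V_GS − V_t)² with V_GS = V_G − I_D·R_S = 2.98 − 0.47·I_D.
Substituting gives 0.232·I_D² − 2.16·I_D + 1.45 = 0, with roots I_D = 0.729 or 8.59 mA.
The root I_D = 8.59 mA gives V_GS = -1.06 V ≤ V_t, so take I_D = 0.729 mA.
Then V_GS = 2.63 V and V_DS = V_DD − I_D(R_D+R_S) = 14 − 0.729×7.27 = 8.7 V.
Saturation requires V_DS ≥ V_GS − V_t = 0.834 V; 8.7 ≥ 0.834 ✓.

I_D ≈ 0.73 mA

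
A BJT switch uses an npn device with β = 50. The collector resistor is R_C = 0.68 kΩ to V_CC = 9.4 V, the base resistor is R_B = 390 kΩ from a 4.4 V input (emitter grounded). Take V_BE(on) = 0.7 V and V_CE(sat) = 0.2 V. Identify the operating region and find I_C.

active; I_C ≈ 0.47 mA

Assume active. Base-emitter loop: I_B = (V_BB − V_BE)/R_B = (4.4 − 0.7)/390 = 0.00949 mA.
I_C = β·I_B = 50×0.00949 = 0.474 mA.
V_CE = V_CC − I_C·R_C = 9.4 − 0.474×0.68 = 9.08 V > V_CE(sat), so the active-region assumption holds.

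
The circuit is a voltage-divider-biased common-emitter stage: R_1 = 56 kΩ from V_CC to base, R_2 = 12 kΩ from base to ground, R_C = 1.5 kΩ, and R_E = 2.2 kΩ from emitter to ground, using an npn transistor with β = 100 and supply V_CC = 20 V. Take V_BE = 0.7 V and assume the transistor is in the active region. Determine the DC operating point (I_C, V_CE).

Thevenize the base divider: V_Th = V_CC·R_2/(R_1+R_2) = 20×12/68 = 3.53 V, R_Th = R_1‖R_2 = 9.88 kΩ.
Base-emitter loop: V_Th = I_B·R_Th + V_BE + (β+1)I_B·R_E, so I_B = (3.53 − 0.7) / (9.88 + 101×2.2) = 0.0122 mA.
I_C = β·I_B = 100×0.0122 = 1.22 mA, and I_E = (β+1)I_B = 1.23 mA.
V_CE = V_CC − I_C·R_C − I_E·R_E = 20 − 1.22×1.5 − 1.23×2.2 = 15.5 V.
V_CE = 15.5 V > 0.2 V confirms active-region operation.

I_C ≈ 1.2 mA, V_CE ≈ 15 V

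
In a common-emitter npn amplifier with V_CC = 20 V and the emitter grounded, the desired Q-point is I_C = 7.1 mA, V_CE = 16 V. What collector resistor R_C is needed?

Collector loop: V_CC = I_C·R_C + V_CE.
R_C = (V_CC − V_CE)/I_C = (20 − 16)/7.1 = 0.563 kΩ.

R_C ≈ 0.56 kΩ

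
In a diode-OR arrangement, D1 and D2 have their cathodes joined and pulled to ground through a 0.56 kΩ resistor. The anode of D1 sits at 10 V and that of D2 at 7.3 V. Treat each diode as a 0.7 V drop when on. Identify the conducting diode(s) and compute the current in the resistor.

Assume both conduct. Then node N would need to be at both 10−0.7 = 9.3 V and 7.3−0.7 = 6.6 V, which is impossible.
Assume only D1 conducts: V_N = 10 − 0.7 = 9.3 V, so I_R = 9.3/0.56 = 16.6 mA.
Check D2: its anode-to-cathode voltage is 7.3 − 9.3 = -2 V < 0.7 V, so it is off. The assumption is consistent.

Only D1 conducts; I_R ≈ 17 mA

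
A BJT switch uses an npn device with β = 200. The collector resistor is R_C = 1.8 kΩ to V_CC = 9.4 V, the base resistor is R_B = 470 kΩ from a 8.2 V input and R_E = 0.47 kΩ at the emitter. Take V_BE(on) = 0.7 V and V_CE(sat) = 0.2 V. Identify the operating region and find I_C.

active; I_C ≈ 2.7 mA

Assume active. Base-emitter loop: I_B = (V_BB − V_BE)/(R_B + (β+1)R_E) = (8.2 − 0.7)/(470 + 201×0.47) = 0.0133 mA.
I_C = β·I_B = 200×0.0133 = 2.66 mA.
V_CE = V_CC − I_C·R_C − I_E·R_E = 9.4 − 2.66×1.8 − 2.67×0.47 = 3.36 V > V_CE(sat), so the active-region assumption holds.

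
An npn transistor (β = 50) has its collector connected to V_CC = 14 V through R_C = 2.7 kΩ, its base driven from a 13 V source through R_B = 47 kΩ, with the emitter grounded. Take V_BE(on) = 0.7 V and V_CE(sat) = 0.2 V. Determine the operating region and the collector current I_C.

saturation; I_C ≈ 5.1 mA

Assume active: I_B = (13 − 0.7)/47 = 0.262 mA, giving I_C = β·I_B = 13.1 mA.
But then V_CE = 14 − 13.1×2.7 = -21.3 V < V_CE(sat) = 0.2 V — impossible in the active region.
So the transistor is saturated. With V_CE = 0.2 V, I_C = (V_CC − 0.2)/R_C = 13.8/2.7 = 5.11 mA.
Check: β·I_B = 13.1 mA > I_C = 5.11 mA, confirming saturation.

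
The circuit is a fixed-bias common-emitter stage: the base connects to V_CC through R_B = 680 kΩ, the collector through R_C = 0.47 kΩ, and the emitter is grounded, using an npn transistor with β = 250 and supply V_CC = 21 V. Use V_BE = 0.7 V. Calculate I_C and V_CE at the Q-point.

Base loop: V_CC = I_B·R_B + V_BE, so I_B = (21 − 0.7)/680 kΩ = 0.0299 mA.
In the active region I_C = β·I_B = 250 × 0.0299 = 7.46 mA.
Collector loop: V_CE = V_CC − I_C·R_C = 21 − 7.46×0.47 = 17.5 V.
Since V_CE = 17.5 V > V_CE(sat) ≈ 0.2 V, the transistor is in the active region as assumed.

I_C ≈ 7.5 mA, V_CE ≈ 17 V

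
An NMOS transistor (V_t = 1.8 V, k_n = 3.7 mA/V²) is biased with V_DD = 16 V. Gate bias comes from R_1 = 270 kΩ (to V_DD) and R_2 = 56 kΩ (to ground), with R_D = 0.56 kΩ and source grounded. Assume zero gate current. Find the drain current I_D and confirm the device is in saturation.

V_G = V_DD·R_2/(R_1+R_2) = 16×56/326 = 2.75 V. With the source grounded, V_GS = V_G = 2.75 V.
Assume saturation: I_D = (k_n/2)(V_GS − V_t)² = (3.7/2)×(2.75 − 1.8)² = 1.85×0.948² = 1.66 mA.
V_DS = V_DD − I_D·R_D = 16 − 1.66×0.56 = 15.1 V.
Saturation requires V_DS ≥ V_GS − V_t = 0.948 V; 15.1 ≥ 0.948 ✓.

I_D ≈ 1.7 mA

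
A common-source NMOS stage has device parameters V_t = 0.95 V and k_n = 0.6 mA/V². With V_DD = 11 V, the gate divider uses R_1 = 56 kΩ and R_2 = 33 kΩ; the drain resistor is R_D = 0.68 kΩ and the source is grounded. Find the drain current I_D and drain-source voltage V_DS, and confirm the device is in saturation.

I_D ≈ 2.9 mA, V_DS ≈ 9 V

V_G = V_DD·R_2/(R_1+R_2) = 11×33/89 = 4.08 V. With the source grounded, V_GS = V_G = 4.08 V.
Assume saturation: I_D = (k_n/2)(V_GS − V_t)² = (0.6/2)×(4.08 − 0.95)² = 0.3×3.13² = 2.94 mA.
V_DS = V_DD − I_D·R_D = 11 − 2.94×0.68 = 9 V.
Saturation requires V_DS ≥ V_GS − V_t = 3.13 V; 9 ≥ 3.13 ✓.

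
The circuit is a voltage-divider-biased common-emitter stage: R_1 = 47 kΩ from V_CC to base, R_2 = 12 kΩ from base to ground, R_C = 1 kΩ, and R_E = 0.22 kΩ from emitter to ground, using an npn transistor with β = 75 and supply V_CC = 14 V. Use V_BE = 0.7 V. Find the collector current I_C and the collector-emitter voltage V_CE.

I_C ≈ 6.1 mA, V_CE ≈ 6.5 V

Thevenize the base divider: V_Th = V_CC·R_2/(R_1+R_2) = 14×12/59 = 2.85 V, R_Th = R_1‖R_2 = 9.56 kΩ.
Base-emitter loop: V_Th = I_B·R_Th + V_BE + (β+1)I_B·R_E, so I_B = (2.85 − 0.7) / (9.56 + 76×0.22) = 0.0817 mA.
I_C = β·I_B = 75×0.0817 = 6.13 mA, and I_E = (β+1)I_B = 6.21 mA.
V_CE = V_CC − I_C·R_C − I_E·R_E = 14 − 6.13×1 − 6.21×0.22 = 6.5 V.
V_CE = 6.5 V > 0.2 V confirms active-region operation.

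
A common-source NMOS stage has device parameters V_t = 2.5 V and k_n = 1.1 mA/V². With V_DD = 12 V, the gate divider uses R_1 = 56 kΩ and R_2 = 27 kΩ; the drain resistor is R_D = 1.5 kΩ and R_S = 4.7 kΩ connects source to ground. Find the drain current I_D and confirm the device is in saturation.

I_D ≈ 0.18 mA

V_G = V_DD·R_2/(R_1+R_2) = 12×27/83 = 3.9 V.
Assume saturation: I_D = (k_n/2)(V_GS − V_t)² with V_GS = V_G − I_D·R_S = 3.9 − 4.7·I_D.
Substituting gives 12.1·I_D² − 8.26·I_D + 1.08 = 0, with roots I_D = 0.178 or 0.502 mA.
The root I_D = 0.502 mA gives V_GS = 1.54 V ≤ V_t, so take I_D = 0.178 mA.
Then V_GS = 3.07 V and V_DS = V_DD − I_D(R_D+R_S) = 12 − 0.178×6.2 = 10.9 V.
Saturation requires V_DS ≥ V_GS − V_t = 0.568 V; 10.9 ≥ 0.568 ✓.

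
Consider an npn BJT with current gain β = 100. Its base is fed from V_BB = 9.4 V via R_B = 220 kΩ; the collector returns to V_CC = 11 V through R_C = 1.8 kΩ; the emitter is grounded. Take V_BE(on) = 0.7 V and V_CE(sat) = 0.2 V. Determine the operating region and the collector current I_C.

active; I_C ≈ 4 mA

Assume active. Base-emitter loop: I_B = (V_BB − V_BE)/R_B = (9.4 − 0.7)/220 = 0.0395 mA.
I_C = β·I_B = 100×0.0395 = 3.95 mA.
V_CE = V_CC − I_C·R_C = 11 − 3.95×1.8 = 3.88 V > V_CE(sat), so the active-region assumption holds.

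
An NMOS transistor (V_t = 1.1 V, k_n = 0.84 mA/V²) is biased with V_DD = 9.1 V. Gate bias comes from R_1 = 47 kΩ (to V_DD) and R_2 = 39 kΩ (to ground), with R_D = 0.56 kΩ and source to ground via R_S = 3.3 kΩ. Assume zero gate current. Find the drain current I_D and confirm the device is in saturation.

I_D ≈ 0.57 mA

V_G = V_DD·R_2/(R_1+R_2) = 9.1×39/86 = 4.13 V.
Assume saturation: I_D = (k_n/2)(V_GS − V_t)² with V_GS = V_G − I_D·R_S = 4.13 − 3.3·I_D.
Substituting gives 4.57·I_D² − 9.39·I_D + 3.85 = 0, with roots I_D = 0.566 or 1.49 mA.
The root I_D = 1.49 mA gives V_GS = -0.782 V ≤ V_t, so take I_D = 0.566 mA.
Then V_GS = 2.26 V and V_DS = V_DD − I_D(R_D+R_S) = 9.1 − 0.566×3.86 = 6.92 V.
Saturation requires V_DS ≥ V_GS − V_t = 1.16 V; 6.92 ≥ 1.16 ✓.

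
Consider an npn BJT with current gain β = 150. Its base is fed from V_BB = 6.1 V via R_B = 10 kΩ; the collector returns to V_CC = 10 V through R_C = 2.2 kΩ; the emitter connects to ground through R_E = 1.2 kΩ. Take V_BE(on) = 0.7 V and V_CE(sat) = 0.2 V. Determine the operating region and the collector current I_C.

Assume active: I_B = (6.1 − 0.7)/(10 + 151×1.2) = 0.0282 mA, I_C = β·I_B = 4.24 mA.
Then V_CE = 10 − 4.24×2.2 − 4.26×1.2 = -4.44 V < 0.2 V — the active assumption fails.
Re-solve with V_CE = 0.2 V. KCL at the emitter: V_E/R_E = (V_BB−0.7−V_E)/R_B + (V_CC−0.2−V_E)/R_C, giving V_E = 3.6 V.
I_C = (V_CC − 0.2 − V_E)/R_C = (9.8 − 3.6)/2.2 = 2.82 mA.
Check: I_B = (5.4 − 3.6)/10 = 0.18 mA, and β·I_B = 27 mA > I_C, confirming saturation.

saturation; I_C ≈ 2.8 mA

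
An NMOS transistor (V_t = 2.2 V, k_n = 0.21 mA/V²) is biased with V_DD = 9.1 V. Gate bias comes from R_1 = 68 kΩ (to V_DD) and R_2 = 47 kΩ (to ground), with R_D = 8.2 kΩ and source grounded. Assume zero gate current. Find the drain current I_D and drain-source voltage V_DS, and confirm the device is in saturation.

V_G = V_DD·R_2/(R_1+R_2) = 9.1×47/115 = 3.72 V. With the source grounded, V_GS = V_G = 3.72 V.
Assume saturation: I_D = (k_n/2)(V_GS − V_t)² = (0.21/2)×(3.72 − 2.2)² = 0.105×1.52² = 0.242 mA.
V_DS = V_DD − I_D·R_D = 9.1 − 0.242×8.2 = 7.11 V.
Saturation requires V_DS ≥ V_GS − V_t = 1.52 V; 7.11 ≥ 1.52 ✓.

I_D ≈ 0.24 mA, V_DS ≈ 7.1 V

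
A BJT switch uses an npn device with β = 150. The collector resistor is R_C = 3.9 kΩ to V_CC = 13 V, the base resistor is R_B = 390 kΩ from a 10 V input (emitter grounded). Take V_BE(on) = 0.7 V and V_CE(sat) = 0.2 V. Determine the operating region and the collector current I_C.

saturation; I_C ≈ 3.3 mA

Assume active: I_B = (10 − 0.7)/390 = 0.0238 mA, giving I_C = β·I_B = 3.58 mA.
But then V_CE = 13 − 3.58×3.9 = -0.95 V < V_CE(sat) = 0.2 V — impossible in the active region.
So the transistor is saturated. With V_CE = 0.2 V, I_C = (V_CC − 0.2)/R_C = 12.8/3.9 = 3.28 mA.
Check: β·I_B = 3.58 mA > I_C = 3.28 mA, confirming saturation.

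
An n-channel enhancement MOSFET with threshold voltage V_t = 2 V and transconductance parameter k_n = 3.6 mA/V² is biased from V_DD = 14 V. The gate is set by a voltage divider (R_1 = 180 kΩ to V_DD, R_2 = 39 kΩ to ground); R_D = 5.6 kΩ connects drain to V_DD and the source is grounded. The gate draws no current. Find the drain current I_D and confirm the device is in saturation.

I_D ≈ 0.44 mA

V_G = V_DD·R_2/(R_1+R_2) = 14×39/219 = 2.49 V. With the source grounded, V_GS = V_G = 2.49 V.
Assume saturation: I_D = (k_n/2)(V_GS − V_t)² = (3.6/2)×(2.49 − 2)² = 1.8×0.493² = 0.438 mA.
V_DS = V_DD − I_D·R_D = 14 − 0.438×5.6 = 11.5 V.
Saturation requires V_DS ≥ V_GS − V_t = 0.493 V; 11.5 ≥ 0.493 ✓.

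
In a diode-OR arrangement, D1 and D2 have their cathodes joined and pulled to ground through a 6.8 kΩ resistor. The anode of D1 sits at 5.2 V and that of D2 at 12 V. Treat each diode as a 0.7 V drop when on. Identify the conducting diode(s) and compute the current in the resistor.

Assume both conduct. Then node N would need to be at both 5.2−0.7 = 4.5 V and 12−0.7 = 11.3 V, which is impossible.
Assume only D2 conducts: V_N = 12 − 0.7 = 11.3 V, so I_R = 11.3/6.8 = 1.66 mA.
Check D1: its anode-to-cathode voltage is 5.2 − 11.3 = -6.1 V < 0.7 V, so it is off. The assumption is consistent.

Only D2 conducts; I_R ≈ 1.7 mA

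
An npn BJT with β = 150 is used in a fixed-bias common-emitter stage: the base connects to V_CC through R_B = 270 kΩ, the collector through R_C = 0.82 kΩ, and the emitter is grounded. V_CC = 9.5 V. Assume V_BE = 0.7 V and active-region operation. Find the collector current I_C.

Base loop: V_CC = I_B·R_B + V_BE, so I_B = (9.5 − 0.7)/270 kΩ = 0.0326 mA.
In the active region I_C = β·I_B = 150 × 0.0326 = 4.89 mA.
Collector loop: V_CE = V_CC − I_C·R_C = 9.5 − 4.89×0.82 = 5.49 V.
Since V_CE = 5.49 V > V_CE(sat) ≈ 0.2 V, the transistor is in the active region as assumed.

I_C ≈ 4.9 mA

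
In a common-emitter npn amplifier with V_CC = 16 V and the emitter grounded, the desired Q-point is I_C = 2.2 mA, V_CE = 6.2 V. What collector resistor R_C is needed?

R_C ≈ 4.5 kΩ

Collector loop: V_CC = I_C·R_C + V_CE.
R_C = (V_CC − V_CE)/I_C = (16 − 6.2)/2.2 = 4.45 kΩ.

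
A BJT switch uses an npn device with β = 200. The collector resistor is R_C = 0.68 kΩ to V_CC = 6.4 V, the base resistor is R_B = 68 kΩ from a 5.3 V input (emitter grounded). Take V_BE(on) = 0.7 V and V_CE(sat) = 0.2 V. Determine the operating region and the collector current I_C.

saturation; I_C ≈ 9.1 mA

Assume active: I_B = (5.3 − 0.7)/68 = 0.0676 mA, giving I_C = β·I_B = 13.5 mA.
But then V_CE = 6.4 − 13.5×0.68 = -2.8 V < V_CE(sat) = 0.2 V — impossible in the active region.
So the transistor is saturated. With V_CE = 0.2 V, I_C = (V_CC − 0.2)/R_C = 6.2/0.68 = 9.12 mA.
Check: β·I_B = 13.5 mA > I_C = 9.12 mA, confirming saturation.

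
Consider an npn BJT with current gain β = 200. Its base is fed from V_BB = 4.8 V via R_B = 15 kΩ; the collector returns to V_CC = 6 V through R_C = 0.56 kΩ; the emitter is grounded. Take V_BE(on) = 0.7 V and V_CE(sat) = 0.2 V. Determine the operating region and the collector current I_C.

Assume active: I_B = (4.8 − 0.7)/15 = 0.273 mA, giving I_C = β·I_B = 54.7 mA.
But then V_CE = 6 − 54.7×0.56 = -24.6 V < V_CE(sat) = 0.2 V — impossible in the active region.
So the transistor is saturated. With V_CE = 0.2 V, I_C = (V_CC − 0.2)/R_C = 5.8/0.56 = 10.4 mA.
Check: β·I_B = 54.7 mA > I_C = 10.4 mA, confirming saturation.

saturation; I_C ≈ 10 mA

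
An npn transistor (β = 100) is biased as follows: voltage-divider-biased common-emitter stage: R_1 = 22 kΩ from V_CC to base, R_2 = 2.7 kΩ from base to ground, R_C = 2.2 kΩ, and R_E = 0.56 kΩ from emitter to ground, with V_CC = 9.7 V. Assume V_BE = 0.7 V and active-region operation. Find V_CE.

Thevenize the base divider: V_Th = V_CC·R_2/(R_1+R_2) = 9.7×2.7/24.7 = 1.06 V, R_Th = R_1‖R_2 = 2.4 kΩ.
Base-emitter loop: V_Th = I_B·R_Th + V_BE + (β+1)I_B·R_E, so I_B = (1.06 − 0.7) / (2.4 + 101×0.56) = 0.00611 mA.
I_C = β·I_B = 100×0.00611 = 0.611 mA, and I_E = (β+1)I_B = 0.617 mA.
V_CE = V_CC − I_C·R_C − I_E·R_E = 9.7 − 0.611×2.2 − 0.617×0.56 = 8.01 V.
V_CE = 8.01 V > 0.2 V confirms active-region operation.

V_CE ≈ 8 V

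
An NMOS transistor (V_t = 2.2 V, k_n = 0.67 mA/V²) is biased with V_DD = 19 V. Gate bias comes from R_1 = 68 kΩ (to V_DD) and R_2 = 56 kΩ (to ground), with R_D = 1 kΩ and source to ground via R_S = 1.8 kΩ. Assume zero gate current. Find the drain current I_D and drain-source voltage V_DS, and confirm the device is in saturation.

V_G = V_DD·R_2/(R_1+R_2) = 19×56/124 = 8.58 V.
Assume saturation: I_D = (k_n/2)(V_GS − V_t)² with V_GS = V_G − I_D·R_S = 8.58 − 1.8·I_D.
Substituting gives 1.09·I_D² − 8.7·I_D + 13.6 = 0, with roots I_D = 2.14 or 5.87 mA.
The root I_D = 5.87 mA gives V_GS = -1.99 V ≤ V_t, so take I_D = 2.14 mA.
Then V_GS = 4.73 V and V_DS = V_DD − I_D(R_D+R_S) = 19 − 2.14×2.8 = 13 V.
Saturation requires V_DS ≥ V_GS − V_t = 2.53 V; 13 ≥ 2.53 ✓.

I_D ≈ 2.1 mA, V_DS ≈ 13 V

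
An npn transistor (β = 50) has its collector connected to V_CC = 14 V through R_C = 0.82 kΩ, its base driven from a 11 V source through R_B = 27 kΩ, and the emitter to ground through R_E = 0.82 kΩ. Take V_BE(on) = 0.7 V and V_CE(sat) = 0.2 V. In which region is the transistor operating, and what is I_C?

Assume active. Base-emitter loop: I_B = (V_BB − V_BE)/(R_B + (β+1)R_E) = (11 − 0.7)/(27 + 51×0.82) = 0.15 mA.
I_C = β·I_B = 50×0.15 = 7.48 mA.
V_CE = V_CC − I_C·R_C − I_E·R_E = 14 − 7.48×0.82 − 7.63×0.82 = 1.6 V > V_CE(sat), so the active-region assumption holds.

active; I_C ≈ 7.5 mA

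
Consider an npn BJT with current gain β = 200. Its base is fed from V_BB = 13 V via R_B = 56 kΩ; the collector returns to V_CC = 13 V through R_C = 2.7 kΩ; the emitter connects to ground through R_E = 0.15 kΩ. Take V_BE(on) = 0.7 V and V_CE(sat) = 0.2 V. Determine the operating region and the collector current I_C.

saturation; I_C ≈ 4.5 mA

Assume active: I_B = (13 − 0.7)/(56 + 201×0.15) = 0.143 mA, I_C = β·I_B = 28.6 mA.
Then V_CE = 13 − 28.6×2.7 − 28.7×0.15 = -68.4 V < 0.2 V — the active assumption fails.
Re-solve with V_CE = 0.2 V. KCL at the emitter: V_E/R_E = (V_BB−0.7−V_E)/R_B + (V_CC−0.2−V_E)/R_C, giving V_E = 0.703 V.
I_C = (V_CC − 0.2 − V_E)/R_C = (12.8 − 0.703)/2.7 = 4.48 mA.
Check: I_B = (12.3 − 0.703)/56 = 0.207 mA, and β·I_B = 41.4 mA > I_C, confirming saturation.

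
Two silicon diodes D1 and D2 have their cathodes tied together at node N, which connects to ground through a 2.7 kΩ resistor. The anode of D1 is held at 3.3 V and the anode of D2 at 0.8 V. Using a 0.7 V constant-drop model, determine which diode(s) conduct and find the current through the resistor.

Only D1 conducts; I_R ≈ 0.96 mA

Assume both conduct. Then node N would need to be at both 3.3−0.7 = 2.6 V and 0.8−0.7 = 0.1 V, which is impossible.
Assume only D1 conducts: V_N = 3.3 − 0.7 = 2.6 V, so I_R = 2.6/2.7 = 0.963 mA.
Check D2: its anode-to-cathode voltage is 0.8 − 2.6 = -1.8 V < 0.7 V, so it is off. The assumption is consistent.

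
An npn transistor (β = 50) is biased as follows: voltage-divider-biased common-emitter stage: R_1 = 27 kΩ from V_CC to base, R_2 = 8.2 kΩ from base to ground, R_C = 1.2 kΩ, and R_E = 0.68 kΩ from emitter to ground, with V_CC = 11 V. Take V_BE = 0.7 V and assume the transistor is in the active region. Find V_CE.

V_CE ≈ 6.7 V

Thevenize the base divider: V_Th = V_CC·R_2/(R_1+R_2) = 11×8.2/35.2 = 2.56 V, R_Th = R_1‖R_2 = 6.29 kΩ.
Base-emitter loop: V_Th = I_B·R_Th + V_BE + (β+1)I_B·R_E, so I_B = (2.56 − 0.7) / (6.29 + 51×0.68) = 0.0455 mA.
I_C = β·I_B = 50×0.0455 = 2.27 mA, and I_E = (β+1)I_B = 2.32 mA.
V_CE = V_CC − I_C·R_C − I_E·R_E = 11 − 2.27×1.2 − 2.32×0.68 = 6.7 V.
V_CE = 6.7 V > 0.2 V confirms active-region operation.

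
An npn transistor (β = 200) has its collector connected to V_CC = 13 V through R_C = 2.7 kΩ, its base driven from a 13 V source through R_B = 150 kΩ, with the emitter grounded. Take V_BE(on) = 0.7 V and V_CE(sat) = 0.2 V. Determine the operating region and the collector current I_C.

Assume active: I_B = (13 − 0.7)/150 = 0.082 mA, giving I_C = β·I_B = 16.4 mA.
But then V_CE = 13 − 16.4×2.7 = -31.3 V < V_CE(sat) = 0.2 V — impossible in the active region.
So the transistor is saturated. With V_CE = 0.2 V, I_C = (V_CC − 0.2)/R_C = 12.8/2.7 = 4.74 mA.
Check: β·I_B = 16.4 mA > I_C = 4.74 mA, confirming saturation.

saturation; I_C ≈ 4.7 mA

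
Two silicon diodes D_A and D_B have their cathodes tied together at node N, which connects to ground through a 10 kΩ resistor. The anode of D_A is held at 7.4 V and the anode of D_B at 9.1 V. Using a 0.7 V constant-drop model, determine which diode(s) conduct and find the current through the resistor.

Only D_B conducts; I_R ≈ 0.84 mA

Assume both conduct. Then node N would need to be at both 7.4−0.7 = 6.7 V and 9.1−0.7 = 8.4 V, which is impossible.
Assume only D_B conducts: V_N = 9.1 − 0.7 = 8.4 V, so I_R = 8.4/10 = 0.84 mA.
Check D_A: its anode-to-cathode voltage is 7.4 − 8.4 = -1 V < 0.7 V, so it is off. The assumption is consistent.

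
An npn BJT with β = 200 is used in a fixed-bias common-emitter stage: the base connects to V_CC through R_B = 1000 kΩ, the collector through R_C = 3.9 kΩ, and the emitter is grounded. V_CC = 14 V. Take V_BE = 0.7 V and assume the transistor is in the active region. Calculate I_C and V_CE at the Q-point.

Base loop: V_CC = I_B·R_B + V_BE, so I_B = (14 − 0.7)/1000 kΩ = 0.0133 mA.
In the active region I_C = β·I_B = 200 × 0.0133 = 2.66 mA.
Collector loop: V_CE = V_CC − I_C·R_C = 14 − 2.66×3.9 = 3.63 V.
Since V_CE = 3.63 V > V_CE(sat) ≈ 0.2 V, the transistor is in the active region as assumed.

I_C ≈ 2.7 mA, V_CE ≈ 3.6 V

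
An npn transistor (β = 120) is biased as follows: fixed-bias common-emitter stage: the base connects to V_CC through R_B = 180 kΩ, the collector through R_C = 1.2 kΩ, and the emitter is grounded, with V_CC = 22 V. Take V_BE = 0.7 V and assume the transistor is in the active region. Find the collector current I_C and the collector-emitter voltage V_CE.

I_C ≈ 14 mA, V_CE ≈ 5 V

Base loop: V_CC = I_B·R_B + V_BE, so I_B = (22 − 0.7)/180 kΩ = 0.118 mA.
In the active region I_C = β·I_B = 120 × 0.118 = 14.2 mA.
Collector loop: V_CE = V_CC − I_C·R_C = 22 − 14.2×1.2 = 4.96 V.
Since V_CE = 4.96 V > V_CE(sat) ≈ 0.2 V, the transistor is in the active region as assumed.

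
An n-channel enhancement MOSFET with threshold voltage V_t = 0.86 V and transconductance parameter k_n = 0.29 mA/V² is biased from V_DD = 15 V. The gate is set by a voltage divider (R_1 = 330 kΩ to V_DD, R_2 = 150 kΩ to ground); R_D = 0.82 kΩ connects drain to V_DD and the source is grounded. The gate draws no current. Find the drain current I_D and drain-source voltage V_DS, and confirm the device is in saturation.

V_G = V_DD·R_2/(R_1+R_2) = 15×150/480 = 4.69 V. With the source grounded, V_GS = V_G = 4.69 V.
Assume saturation: I_D = (k_n/2)(V_GS − V_t)² = (0.29/2)×(4.69 − 0.86)² = 0.145×3.83² = 2.12 mA.
V_DS = V_DD − I_D·R_D = 15 − 2.12×0.82 = 13.3 V.
Saturation requires V_DS ≥ V_GS − V_t = 3.83 V; 13.3 ≥ 3.83 ✓.

I_D ≈ 2.1 mA, V_DS ≈ 13 V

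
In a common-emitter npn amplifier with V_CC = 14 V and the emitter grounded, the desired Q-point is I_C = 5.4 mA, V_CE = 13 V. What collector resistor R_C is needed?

R_C ≈ 0.19 kΩ

Collector loop: V_CC = I_C·R_C + V_CE.
R_C = (V_CC − V_CE)/I_C = (14 − 13)/5.4 = 0.185 kΩ.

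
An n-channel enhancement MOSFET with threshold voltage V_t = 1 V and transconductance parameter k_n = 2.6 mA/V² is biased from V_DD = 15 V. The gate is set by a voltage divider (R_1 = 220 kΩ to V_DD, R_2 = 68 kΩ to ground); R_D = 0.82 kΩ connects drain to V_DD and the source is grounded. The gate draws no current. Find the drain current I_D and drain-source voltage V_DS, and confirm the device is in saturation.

I_D ≈ 8.4 mA, V_DS ≈ 8.1 V

V_G = V_DD·R_2/(R_1+R_2) = 15×68/288 = 3.54 V. With the source grounded, V_GS = V_G = 3.54 V.
Assume saturation: I_D = (k_n/2)(V_GS − V_t)² = (2.6/2)×(3.54 − 1)² = 1.3×2.54² = 8.4 mA.
V_DS = V_DD − I_D·R_D = 15 − 8.4×0.82 = 8.11 V.
Saturation requires V_DS ≥ V_GS − V_t = 2.54 V; 8.11 ≥ 2.54 ✓.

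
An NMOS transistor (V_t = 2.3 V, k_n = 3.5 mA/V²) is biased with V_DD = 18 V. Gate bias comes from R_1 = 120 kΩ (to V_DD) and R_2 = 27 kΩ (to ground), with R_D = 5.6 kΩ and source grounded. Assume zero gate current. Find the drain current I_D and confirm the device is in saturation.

I_D ≈ 1.8 mA

V_G = V_DD·R_2/(R_1+R_2) = 18×27/147 = 3.31 V. With the source grounded, V_GS = V_G = 3.31 V.
Assume saturation: I_D = (k_n/2)(V_GS − V_t)² = (3.5/2)×(3.31 − 2.3)² = 1.75×1.01² = 1.77 mA.
V_DS = V_DD − I_D·R_D = 18 − 1.77×5.6 = 8.08 V.
Saturation requires V_DS ≥ V_GS − V_t = 1.01 V; 8.08 ≥ 1.01 ✓.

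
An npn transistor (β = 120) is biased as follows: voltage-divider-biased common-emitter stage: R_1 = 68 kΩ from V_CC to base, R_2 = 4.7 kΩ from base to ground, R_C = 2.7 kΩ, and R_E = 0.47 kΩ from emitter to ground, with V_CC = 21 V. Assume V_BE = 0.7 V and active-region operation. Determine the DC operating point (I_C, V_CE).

I_C ≈ 1.3 mA, V_CE ≈ 17 V

Thevenize the base divider: V_Th = V_CC·R_2/(R_1+R_2) = 21×4.7/72.7 = 1.36 V, R_Th = R_1‖R_2 = 4.4 kΩ.
Base-emitter loop: V_Th = I_B·R_Th + V_BE + (β+1)I_B·R_E, so I_B = (1.36 − 0.7) / (4.4 + 121×0.47) = 0.0107 mA.
I_C = β·I_B = 120×0.0107 = 1.29 mA, and I_E = (β+1)I_B = 1.3 mA.
V_CE = V_CC − I_C·R_C − I_E·R_E = 21 − 1.29×2.7 − 1.3×0.47 = 16.9 V.
V_CE = 16.9 V > 0.2 V confirms active-region operation.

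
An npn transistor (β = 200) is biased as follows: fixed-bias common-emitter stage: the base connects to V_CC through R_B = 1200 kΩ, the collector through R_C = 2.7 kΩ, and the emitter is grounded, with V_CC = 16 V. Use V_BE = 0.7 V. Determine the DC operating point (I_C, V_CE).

Base loop: V_CC = I_B·R_B + V_BE, so I_B = (16 − 0.7)/1200 kΩ = 0.0128 mA.
In the active region I_C = β·I_B = 200 × 0.0128 = 2.55 mA.
Collector loop: V_CE = V_CC − I_C·R_C = 16 − 2.55×2.7 = 9.11 V.
Since V_CE = 9.11 V > V_CE(sat) ≈ 0.2 V, the transistor is in the active region as assumed.

I_C ≈ 2.6 mA, V_CE ≈ 9.1 V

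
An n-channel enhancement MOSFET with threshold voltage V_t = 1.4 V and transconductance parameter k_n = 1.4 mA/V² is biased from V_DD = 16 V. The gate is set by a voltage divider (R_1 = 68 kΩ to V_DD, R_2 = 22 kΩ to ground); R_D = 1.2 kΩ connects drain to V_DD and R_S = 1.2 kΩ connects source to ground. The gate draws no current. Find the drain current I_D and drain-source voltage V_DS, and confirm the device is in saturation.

V_G = V_DD·R_2/(R_1+R_2) = 16×22/90 = 3.91 V.
Assume saturation: I_D = (k_n/2)(V_GS − V_t)² with V_GS = V_G − I_D·R_S = 3.91 − 1.2·I_D.
Substituting gives 1.01·I_D² − 5.22·I_D + 4.41 = 0, with roots I_D = 1.06 or 4.11 mA.
The root I_D = 4.11 mA gives V_GS = -1.02 V ≤ V_t, so take I_D = 1.06 mA.
Then V_GS = 2.63 V and V_DS = V_DD − I_D(R_D+R_S) = 16 − 1.06×2.4 = 13.4 V.
Saturation requires V_DS ≥ V_GS − V_t = 1.23 V; 13.4 ≥ 1.23 ✓.

I_D ≈ 1.1 mA, V_DS ≈ 13 V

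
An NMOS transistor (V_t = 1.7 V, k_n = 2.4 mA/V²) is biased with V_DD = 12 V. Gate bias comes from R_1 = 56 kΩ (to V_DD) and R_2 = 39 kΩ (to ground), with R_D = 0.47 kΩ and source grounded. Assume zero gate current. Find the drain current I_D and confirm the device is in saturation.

I_D ≈ 12 mA

V_G = V_DD·R_2/(R_1+R_2) = 12×39/95 = 4.93 V. With the source grounded, V_GS = V_G = 4.93 V.
Assume saturation: I_D = (k_n/2)(V_GS − V_t)² = (2.4/2)×(4.93 − 1.7)² = 1.2×3.23² = 12.5 mA.
V_DS = V_DD − I_D·R_D = 12 − 12.5×0.47 = 6.13 V.
Saturation requires V_DS ≥ V_GS − V_t = 3.23 V; 6.13 ≥ 3.23 ✓.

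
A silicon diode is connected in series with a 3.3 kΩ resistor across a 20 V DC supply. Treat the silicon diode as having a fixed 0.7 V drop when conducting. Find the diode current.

I ≈ 5.8 mA

KVL around the loop: 20 = V_D + I·R = 0.7 + I × 3.3 kΩ.
So I = (20 − 0.7) / 3.3 kΩ = 19.3 / 3.3 = 5.85 mA.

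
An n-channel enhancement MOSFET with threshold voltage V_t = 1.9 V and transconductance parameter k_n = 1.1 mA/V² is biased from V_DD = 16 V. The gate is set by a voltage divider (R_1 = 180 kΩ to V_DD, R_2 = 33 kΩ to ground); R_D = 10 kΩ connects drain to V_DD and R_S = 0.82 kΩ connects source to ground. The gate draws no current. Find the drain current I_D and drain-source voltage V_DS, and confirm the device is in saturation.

V_G = V_DD·R_2/(R_1+R_2) = 16×33/213 = 2.48 V.
Assume saturation: I_D = (k_n/2)(V_GS − V_t)² with V_GS = V_G − I_D·R_S = 2.48 − 0.82·I_D.
Substituting gives 0.37·I_D² − 1.52·I_D + 0.184 = 0, with roots I_D = 0.125 or 3.99 mA.
The root I_D = 3.99 mA gives V_GS = -0.794 V ≤ V_t, so take I_D = 0.125 mA.
Then V_GS = 2.38 V and V_DS = V_DD − I_D(R_D+R_S) = 16 − 0.125×10.8 = 14.6 V.
Saturation requires V_DS ≥ V_GS − V_t = 0.476 V; 14.6 ≥ 0.476 ✓.

I_D ≈ 0.12 mA, V_DS ≈ 15 V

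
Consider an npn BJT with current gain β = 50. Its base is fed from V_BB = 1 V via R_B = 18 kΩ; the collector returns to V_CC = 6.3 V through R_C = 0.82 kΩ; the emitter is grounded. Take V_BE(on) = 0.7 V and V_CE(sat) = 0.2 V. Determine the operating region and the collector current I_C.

Assume active. Base-emitter loop: I_B = (V_BB − V_BE)/R_B = (1 − 0.7)/18 = 0.0167 mA.
I_C = β·I_B = 50×0.0167 = 0.833 mA.
V_CE = V_CC − I_C·R_C = 6.3 − 0.833×0.82 = 5.62 V > V_CE(sat), so the active-region assumption holds.

active; I_C ≈ 0.83 mA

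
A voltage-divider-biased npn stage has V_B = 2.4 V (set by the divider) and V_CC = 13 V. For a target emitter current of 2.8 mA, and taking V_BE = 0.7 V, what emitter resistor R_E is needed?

R_E ≈ 0.61 kΩ

V_E = V_B − V_BE = 2.4 − 0.7 = 1.7 V.
R_E = V_E / I_E = 1.7 / 2.8 = 0.607 kΩ.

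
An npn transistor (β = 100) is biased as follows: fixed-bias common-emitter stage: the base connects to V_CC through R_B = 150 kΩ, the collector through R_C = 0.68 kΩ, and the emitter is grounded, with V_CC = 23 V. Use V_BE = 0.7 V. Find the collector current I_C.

Base loop: V_CC = I_B·R_B + V_BE, so I_B = (23 − 0.7)/150 kΩ = 0.149 mA.
In the active region I_C = β·I_B = 100 × 0.149 = 14.9 mA.
Collector loop: V_CE = V_CC − I_C·R_C = 23 − 14.9×0.68 = 12.9 V.
Since V_CE = 12.9 V > V_CE(sat) ≈ 0.2 V, the transistor is in the active region as assumed.

I_C ≈ 15 mA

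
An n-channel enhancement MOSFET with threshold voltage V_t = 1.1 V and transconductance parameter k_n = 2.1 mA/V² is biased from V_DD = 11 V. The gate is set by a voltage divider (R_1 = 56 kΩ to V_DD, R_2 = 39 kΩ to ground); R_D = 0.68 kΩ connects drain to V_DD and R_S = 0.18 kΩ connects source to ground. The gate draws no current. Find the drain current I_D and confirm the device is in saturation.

I_D ≈ 5.9 mA

V_G = V_DD·R_2/(R_1+R_2) = 11×39/95 = 4.52 V.
Assume saturation: I_D = (k_n/2)(V_GS − V_t)² with V_GS = V_G − I_D·R_S = 4.52 − 0.18·I_D.
Substituting gives 0.034·I_D² − 2.29·I_D + 12.3 = 0, with roots I_D = 5.86 or 61.5 mA.
The root I_D = 61.5 mA gives V_GS = -6.55 V ≤ V_t, so take I_D = 5.86 mA.
Then V_GS = 3.46 V and V_DS = V_DD − I_D(R_D+R_S) = 11 − 5.86×0.86 = 5.96 V.
Saturation requires V_DS ≥ V_GS − V_t = 2.36 V; 5.96 ≥ 2.36 ✓.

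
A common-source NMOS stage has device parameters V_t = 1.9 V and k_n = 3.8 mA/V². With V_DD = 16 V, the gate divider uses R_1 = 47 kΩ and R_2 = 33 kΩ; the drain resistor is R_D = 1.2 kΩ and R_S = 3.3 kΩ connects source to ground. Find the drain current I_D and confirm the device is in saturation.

V_G = V_DD·R_2/(R_1+R_2) = 16×33/80 = 6.6 V.
Assume saturation: I_D = (k_n/2)(V_GS − V_t)² with V_GS = V_G − I_D·R_S = 6.6 − 3.3·I_D.
Substituting gives 20.7·I_D² − 59.9·I_D + 42 = 0, with roots I_D = 1.18 or 1.71 mA.
The root I_D = 1.71 mA gives V_GS = 0.951 V ≤ V_t, so take I_D = 1.18 mA.
Then V_GS = 2.69 V and V_DS = V_DD − I_D(R_D+R_S) = 16 − 1.18×4.5 = 10.7 V.
Saturation requires V_DS ≥ V_GS − V_t = 0.79 V; 10.7 ≥ 0.79 ✓.

I_D ≈ 1.2 mA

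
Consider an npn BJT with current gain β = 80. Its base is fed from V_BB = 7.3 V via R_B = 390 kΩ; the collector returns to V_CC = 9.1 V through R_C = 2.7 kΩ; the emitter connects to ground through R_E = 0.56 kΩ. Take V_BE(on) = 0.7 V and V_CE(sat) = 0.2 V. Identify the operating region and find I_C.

Assume active. Base-emitter loop: I_B = (V_BB − V_BE)/(R_B + (β+1)R_E) = (7.3 − 0.7)/(390 + 81×0.56) = 0.0152 mA.
I_C = β·I_B = 80×0.0152 = 1.21 mA.
V_CE = V_CC − I_C·R_C − I_E·R_E = 9.1 − 1.21×2.7 − 1.23×0.56 = 5.14 V > V_CE(sat), so the active-region assumption holds.

active; I_C ≈ 1.2 mA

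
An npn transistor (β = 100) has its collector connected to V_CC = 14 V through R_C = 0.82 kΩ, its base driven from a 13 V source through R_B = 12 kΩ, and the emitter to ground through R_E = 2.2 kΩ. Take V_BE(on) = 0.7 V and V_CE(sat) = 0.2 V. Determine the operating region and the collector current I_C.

saturation; I_C ≈ 4.4 mA

Assume active: I_B = (13 − 0.7)/(12 + 101×2.2) = 0.0525 mA, I_C = β·I_B = 5.25 mA.
Then V_CE = 14 − 5.25×0.82 − 5.3×2.2 = -1.98 V < 0.2 V — the active assumption fails.
Re-solve with V_CE = 0.2 V. KCL at the emitter: V_E/R_E = (V_BB−0.7−V_E)/R_B + (V_CC−0.2−V_E)/R_C, giving V_E = 10.2 V.
I_C = (V_CC − 0.2 − V_E)/R_C = (13.8 − 10.2)/0.82 = 4.44 mA.
Check: I_B = (12.3 − 10.2)/12 = 0.178 mA, and β·I_B = 17.8 mA > I_C, confirming saturation.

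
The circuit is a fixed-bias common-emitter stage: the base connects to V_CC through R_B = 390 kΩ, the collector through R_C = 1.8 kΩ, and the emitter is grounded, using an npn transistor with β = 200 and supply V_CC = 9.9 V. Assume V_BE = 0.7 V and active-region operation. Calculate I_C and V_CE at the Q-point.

I_C ≈ 4.7 mA, V_CE ≈ 1.4 V

Base loop: V_CC = I_B·R_B + V_BE, so I_B = (9.9 − 0.7)/390 kΩ = 0.0236 mA.
In the active region I_C = β·I_B = 200 × 0.0236 = 4.72 mA.
Collector loop: V_CE = V_CC − I_C·R_C = 9.9 − 4.72×1.8 = 1.41 V.
Since V_CE = 1.41 V > V_CE(sat) ≈ 0.2 V, the transistor is in the active region as assumed.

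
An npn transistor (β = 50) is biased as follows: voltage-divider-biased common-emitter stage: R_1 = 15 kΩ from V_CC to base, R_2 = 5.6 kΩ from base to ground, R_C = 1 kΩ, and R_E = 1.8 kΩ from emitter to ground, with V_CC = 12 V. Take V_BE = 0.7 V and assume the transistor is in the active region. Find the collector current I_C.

Thevenize the base divider: V_Th = V_CC·R_2/(R_1+R_2) = 12×5.6/20.6 = 3.26 V, R_Th = R_1‖R_2 = 4.08 kΩ.
Base-emitter loop: V_Th = I_B·R_Th + V_BE + (β+1)I_B·R_E, so I_B = (3.26 − 0.7) / (4.08 + 51×1.8) = 0.0267 mA.
I_C = β·I_B = 50×0.0267 = 1.34 mA, and I_E = (β+1)I_B = 1.36 mA.
V_CE = V_CC − I_C·R_C − I_E·R_E = 12 − 1.34×1 − 1.36×1.8 = 8.21 V.
V_CE = 8.21 V > 0.2 V confirms active-region operation.

I_C ≈ 1.3 mA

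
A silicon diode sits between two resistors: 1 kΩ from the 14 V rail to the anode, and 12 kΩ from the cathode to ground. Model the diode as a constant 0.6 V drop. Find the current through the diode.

I ≈ 1 mA

The two resistors are in series with the diode, so KVL gives 14 = I·1 + 0.6 + I·12.
I = (14 − 0.6) / (1 + 12) kΩ = 13.4 / 13 = 1.03 mA.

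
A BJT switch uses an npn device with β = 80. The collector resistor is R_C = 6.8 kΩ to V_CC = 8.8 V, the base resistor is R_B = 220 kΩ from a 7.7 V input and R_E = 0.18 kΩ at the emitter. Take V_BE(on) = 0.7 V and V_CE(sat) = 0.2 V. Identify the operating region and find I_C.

saturation; I_C ≈ 1.2 mA

Assume active: I_B = (7.7 − 0.7)/(220 + 81×0.18) = 0.0298 mA, I_C = β·I_B = 2.39 mA.
Then V_CE = 8.8 − 2.39×6.8 − 2.42×0.18 = -7.87 V < 0.2 V — the active assumption fails.
Re-solve with V_CE = 0.2 V. KCL at the emitter: V_E/R_E = (V_BB−0.7−V_E)/R_B + (V_CC−0.2−V_E)/R_C, giving V_E = 0.227 V.
I_C = (V_CC − 0.2 − V_E)/R_C = (8.6 − 0.227)/6.8 = 1.23 mA.
Check: I_B = (7 − 0.227)/220 = 0.0308 mA, and β·I_B = 2.46 mA > I_C, confirming saturation.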